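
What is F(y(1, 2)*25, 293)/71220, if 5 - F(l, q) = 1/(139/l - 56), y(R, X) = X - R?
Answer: 211/2993614 ≈ 7.0483e-5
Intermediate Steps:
F(l, q) = 5 - 1/(-56 + 139/l) (F(l, q) = 5 - 1/(139/l - 56) = 5 - 1/(-56 + 139/l))
F(y(1, 2)*25, 293)/71220 = ((-695 + 281*((2 - 1*1)*25))/(-139 + 56*((2 - 1*1)*25)))/71220 = ((-695 + 281*((2 - 1)*25))/(-139 + 56*((2 - 1)*25)))*(1/71220) = ((-695 + 281*(1*25))/(-139 + 56*(1*25)))*(1/71220) = ((-695 + 281*25)/(-139 + 56*25))*(1/71220) = ((-695 + 7025)/(-139 + 1400))*(1/71220) = (6330/1261)*(1/71220) = 211/2993614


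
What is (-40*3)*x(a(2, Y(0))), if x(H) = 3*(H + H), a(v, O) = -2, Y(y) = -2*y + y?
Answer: 1440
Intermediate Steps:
Y(y) = -y
x(H) = 6*H (x(H) = 3*(2*H) = 6*H)
(-40*3)*x(a(2, Y(0))) = (-40*3)*(6*(-2)) = -120*(-12) = 1440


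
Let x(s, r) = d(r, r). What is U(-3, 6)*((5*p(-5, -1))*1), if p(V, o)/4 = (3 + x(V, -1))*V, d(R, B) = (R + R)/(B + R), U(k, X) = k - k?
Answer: 0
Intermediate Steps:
U(k, X) = 0
d(R, B) = 2*R/(B + R) (d(R, B) = (2*R)/(B + R) = 2*R/(B + R))
x(s, r) = 1 (x(s, r) = 2*r/(r + r) = 2*r/((2*r)) = 2*r*(1/(2*r)) = 1)
p(V, o) = 16*V (p(V, o) = 4*((3 + 1)*V) = 4*(4*V) = 16*V)
U(-3, 6)*((5*p(-5, -1))*1) = 0*((5*(16*(-5)))*1) = 0*((5*(-80))*1) = 0*(-400*1) = 0*(-400) = 0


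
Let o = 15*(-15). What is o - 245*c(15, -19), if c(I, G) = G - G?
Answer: -225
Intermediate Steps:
c(I, G) = 0
o = -225
o - 245*c(15, -19) = -225 - 245*0 = -225 + 0 = -225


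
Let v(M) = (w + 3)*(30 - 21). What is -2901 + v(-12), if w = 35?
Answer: -2559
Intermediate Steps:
v(M) = 342 (v(M) = (35 + 3)*(30 - 21) = 38*9 = 342)
-2901 + v(-12) = -2901 + 342 = -2559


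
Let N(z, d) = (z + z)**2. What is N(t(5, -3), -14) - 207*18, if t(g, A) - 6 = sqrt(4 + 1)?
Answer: -3562 + 48*sqrt(5) ≈ -3454.7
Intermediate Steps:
t(g, A) = 6 + sqrt(5) (t(g, A) = 6 + sqrt(4 + 1) = 6 + sqrt(5))
N(z, d) = 4*z**2 (N(z, d) = (2*z)**2 = 4*z**2)
N(t(5, -3), -14) - 207*18 = 4*(6 + sqrt(5))**2 - 207*18 = 4*(6 + sqrt(5))**2 - 3726 = -3726 + 4*(6 + sqrt(5))**2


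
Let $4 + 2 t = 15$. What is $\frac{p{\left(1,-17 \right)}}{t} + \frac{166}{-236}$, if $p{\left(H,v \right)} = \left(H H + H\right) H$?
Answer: $- \frac{441}{1298} \approx -0.33975$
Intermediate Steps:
$t = \frac{11}{2}$ ($t = -2 + \frac{1}{2} \cdot 15 = -2 + \frac{15}{2} = \frac{11}{2} \approx 5.5$)
$p{\left(H,v \right)} = H \left(H + H^{2}\right)$ ($p{\left(H,v \right)} = \left(H^{2} + H\right) H = \left(H + H^{2}\right) H = H \left(H + H^{2}\right)$)
$\frac{p{\left(1,-17 \right)}}{t} + \frac{166}{-236} = \frac{1^{2} \left(1 + 1\right)}{\frac{11}{2}} + \frac{166}{-236} = 1 \cdot 2 \cdot \frac{2}{11} + 166 \left(- \frac{1}{236}\right) = 2 \cdot \frac{2}{11} - \frac{83}{118} = \frac{4}{11} - \frac{83}{118} = - \frac{441}{1298}$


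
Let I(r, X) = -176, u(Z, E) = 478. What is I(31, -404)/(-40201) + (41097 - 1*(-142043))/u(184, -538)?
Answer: 3681247634/9608039 ≈ 383.14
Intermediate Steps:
I(31, -404)/(-40201) + (41097 - 1*(-142043))/u(184, -538) = -176/(-40201) + (41097 - 1*(-142043))/478 = -176*(-1/40201) + (41097 + 142043)*(1/478) = 176/40201 + 183140*(1/478) = 176/40201 + 91570/239 = 3681247634/9608039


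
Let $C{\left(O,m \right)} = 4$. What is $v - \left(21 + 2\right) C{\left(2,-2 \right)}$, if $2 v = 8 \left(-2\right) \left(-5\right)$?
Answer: $-52$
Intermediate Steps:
$v = 40$ ($v = \frac{8 \left(-2\right) \left(-5\right)}{2} = \frac{\left(-16\right) \left(-5\right)}{2} = \frac{1}{2} \cdot 80 = 40$)
$v - \left(21 + 2\right) C{\left(2,-2 \right)} = 40 - \left(21 + 2\right) 4 = 40 - 23 \cdot 4 = 40 - 92 = -52$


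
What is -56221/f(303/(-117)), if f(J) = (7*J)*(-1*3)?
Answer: -730873/707 ≈ -1033.8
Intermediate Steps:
f(J) = -21*J (f(J) = (7*J)*(-3) = -21*J)
-56221/f(303/(-117)) = -56221/((-6363/(-117))) = -56221/((-6363*(-1)/117)) = -56221/((-21*(-101/39))) = -56221/707/13 = -56221*13/707 = -730873/707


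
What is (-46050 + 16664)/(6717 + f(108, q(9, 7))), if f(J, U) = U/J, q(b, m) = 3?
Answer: -1057896/241813 ≈ -4.3748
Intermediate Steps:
(-46050 + 16664)/(6717 + f(108, q(9, 7))) = (-46050 + 16664)/(6717 + 3/108) = -29386/(6717 + 3*(1/108)) = -29386/(6717 + 1/36) = -29386/241813/36 = -29386*36/241813 = -1057896/241813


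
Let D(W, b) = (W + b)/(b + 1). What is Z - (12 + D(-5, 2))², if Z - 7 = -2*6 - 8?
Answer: -134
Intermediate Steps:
D(W, b) = (W + b)/(1 + b)
Z = -13 (Z = 7 + (-2*6 - 8) = 7 + (-12 - 8) = 7 - 20 = -13)
Z - (12 + D(-5, 2))² = -13 - (12 + (-5 + 2)/(1 + 2))² = -13 - (12 - 3/3)² = -13 - (12 + (⅓)*(-3))² = -13 - (12 - 1)² = -13 - 1*11² = -13 - 1*121 = -13 - 121 = -134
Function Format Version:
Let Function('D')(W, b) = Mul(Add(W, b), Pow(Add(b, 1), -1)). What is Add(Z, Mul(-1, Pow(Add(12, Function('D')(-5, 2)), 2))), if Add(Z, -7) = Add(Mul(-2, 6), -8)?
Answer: -134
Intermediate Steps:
Function('D')(W, b) = Mul(Pow(Add(1, b), -1), Add(W, b)) (Function('D')(W, b) = Mul(Add(W, b), Pow(Add(1, b), -1)) = Mul(Pow(Add(1, b), -1), Add(W, b)))
Z = -13 (Z = Add(7, Add(Mul(-2, 6), -8)) = Add(7, Add(-12, -8)) = Add(7, -20) = -13)
Add(Z, Mul(-1, Pow(Add(12, Function('D')(-5, 2)), 2))) = Add(-13, Mul(-1, Pow(Add(12, Mul(Pow(Add(1, 2), -1), Add(-5, 2))), 2))) = Add(-13, Mul(-1, Pow(Add(12, Mul(Pow(3, -1), -3)), 2))) = Add(-13, Mul(-1, Pow(Add(12, Mul(Rational(1, 3), -3)), 2))) = Add(-13, Mul(-1, Pow(Add(12, -1), 2))) = Add(-13, Mul(-1, Pow(11, 2))) = Add(-13, Mul(-1, 121)) = Add(-13, -121) = -134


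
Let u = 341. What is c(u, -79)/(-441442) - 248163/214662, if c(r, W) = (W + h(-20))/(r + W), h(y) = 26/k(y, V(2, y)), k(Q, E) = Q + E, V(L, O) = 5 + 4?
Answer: -52620278605347/45516781790788 ≈ -1.1561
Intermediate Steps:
V(L, O) = 9
k(Q, E) = E + Q
h(y) = 26/(9 + y)
c(r, W) = (-26/11 + W)/(W + r) (c(r, W) = (W + 26/(9 - 20))/(r + W) = (W + 26/(-11))/(W + r) = (W + 26*(-1/11))/(W + r) = (W - 26/11)/(W + r) = (-26/11 + W)/(W + r))
c(u, -79)/(-441442) - 248163/214662 = ((-26/11 - 79)/(-79 + 341))/(-441442) - 248163/214662 = (-895/11/262)*(-1/441442) - 248163*1/214662 = ((1/262)*(-895/11))*(-1/441442) - 82721/71554 = -895/2882*(-1/441442) - 82721/71554 = 895/1272235844 - 82721/71554 = -52620278605347/45516781790788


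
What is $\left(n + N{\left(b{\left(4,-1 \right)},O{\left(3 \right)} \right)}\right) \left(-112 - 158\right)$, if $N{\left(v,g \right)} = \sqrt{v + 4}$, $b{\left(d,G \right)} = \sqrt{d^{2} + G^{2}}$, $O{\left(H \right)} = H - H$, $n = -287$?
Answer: $77490 - 270 \sqrt{4 + \sqrt{17}} \approx 76721.0$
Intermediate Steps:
$O{\left(H \right)} = 0$
$b{\left(d,G \right)} = \sqrt{G^{2} + d^{2}}$
$N{\left(v,g \right)} = \sqrt{4 + v}$
$\left(n + N{\left(b{\left(4,-1 \right)},O{\left(3 \right)} \right)}\right) \left(-112 - 158\right) = \left(-287 + \sqrt{4 + \sqrt{\left(-1\right)^{2} + 4^{2}}}\right) \left(-112 - 158\right) = \left(-287 + \sqrt{4 + \sqrt{1 + 16}}\right) \left(-270\right) = \left(-287 + \sqrt{4 + \sqrt{17}}\right) \left(-270\right) = 77490 - 270 \sqrt{4 + \sqrt{17}}$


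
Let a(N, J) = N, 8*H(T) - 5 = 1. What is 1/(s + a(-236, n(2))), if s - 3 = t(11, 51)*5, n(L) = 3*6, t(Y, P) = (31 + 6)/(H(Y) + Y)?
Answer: -47/10211 ≈ -0.0046029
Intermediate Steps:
H(T) = ¾ (H(T) = 5/8 + (⅛)*1 = 5/8 + ⅛ = ¾)
t(Y, P) = 37/(¾ + Y) (t(Y, P) = (31 + 6)/(¾ + Y) = 37/(¾ + Y))
n(L) = 18
s = 881/47 (s = 3 + (148/(3 + 4*11))*5 = 3 + (148/(3 + 44))*5 = 3 + (148/47)*5 = 3 + 740/47 = 881/47 ≈ 18.745)
1/(s + a(-236, n(2))) = 1/(881/47 - 236) = 1/(-10211/47) = -47/10211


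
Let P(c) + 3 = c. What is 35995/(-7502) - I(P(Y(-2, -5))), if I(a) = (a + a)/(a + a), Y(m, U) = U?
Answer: -43497/7502 ≈ -5.7980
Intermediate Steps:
P(c) = -3 + c
I(a) = 1 (I(a) = (2*a)/((2*a)) = (2*a)*(1/(2*a)) = 1)
35995/(-7502) - I(P(Y(-2, -5))) = 35995/(-7502) - 1*1 = 35995*(-1/7502) - 1 = -35995/7502 - 1 = -43497/7502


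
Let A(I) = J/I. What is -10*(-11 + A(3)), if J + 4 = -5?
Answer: 140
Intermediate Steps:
J = -9 (J = -4 - 5 = -9)
A(I) = -9/I
-10*(-11 + A(3)) = -10*(-11 - 9/3) = -10*(-11 - 9*1/3) = -10*(-11 - 3) = -10*(-14) = 140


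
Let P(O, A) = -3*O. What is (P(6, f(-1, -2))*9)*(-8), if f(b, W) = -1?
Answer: 1296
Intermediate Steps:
(P(6, f(-1, -2))*9)*(-8) = (-3*6*9)*(-8) = -18*9*(-8) = -162*(-8) = 1296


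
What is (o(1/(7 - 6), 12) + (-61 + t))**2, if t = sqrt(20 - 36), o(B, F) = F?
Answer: 2385 - 392*I ≈ 2385.0 - 392.0*I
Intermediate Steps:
t = 4*I (t = sqrt(-16) = 4*I ≈ 4.0*I)
(o(1/(7 - 6), 12) + (-61 + t))**2 = (12 + (-61 + 4*I))**2 = (-49 + 4*I)**2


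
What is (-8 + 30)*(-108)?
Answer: -2376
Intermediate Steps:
(-8 + 30)*(-108) = 22*(-108) = -2376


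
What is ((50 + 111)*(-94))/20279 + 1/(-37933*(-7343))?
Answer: -602207842181/806936229043 ≈ -0.74629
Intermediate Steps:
((50 + 111)*(-94))/20279 + 1/(-37933*(-7343)) = (161*(-94))*(1/20279) - 1/37933*(-1/7343) = -15134*1/20279 + 1/278542019 = -2162/2897 + 1/278542019 = -602207842181/806936229043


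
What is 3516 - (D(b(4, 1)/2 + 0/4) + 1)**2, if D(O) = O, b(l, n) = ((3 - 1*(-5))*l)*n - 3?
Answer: 13103/4 ≈ 3275.8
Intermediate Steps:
b(l, n) = -3 + 8*l*n (b(l, n) = ((3 + 5)*l)*n - 3 = (8*l)*n - 3 = 8*l*n - 3 = -3 + 8*l*n)
3516 - (D(b(4, 1)/2 + 0/4) + 1)**2 = 3516 - (((-3 + 8*4*1)/2 + 0/4) + 1)**2 = 3516 - (((-3 + 32)*(1/2) + 0*(1/4)) + 1)**2 = 3516 - ((29*(1/2) + 0) + 1)**2 = 3516 - ((29/2 + 0) + 1)**2 = 3516 - (29/2 + 1)**2 = 3516 - (31/2)**2 = 3516 - 1*961/4 = 3516 - 961/4 = 13103/4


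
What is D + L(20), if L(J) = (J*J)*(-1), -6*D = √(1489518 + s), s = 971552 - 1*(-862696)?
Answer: -400 - √3323766/6 ≈ -703.85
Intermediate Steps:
s = 1834248 (s = 971552 + 862696 = 1834248)
D = -√3323766/6 (D = -√(1489518 + 1834248)/6 = -√3323766/6 ≈ -303.85)
L(J) = -J² (L(J) = J²*(-1) = -J²)
D + L(20) = -√3323766/6 - 1*20² = -√3323766/6 - 1*400 = -√3323766/6 - 400 = -400 - √3323766/6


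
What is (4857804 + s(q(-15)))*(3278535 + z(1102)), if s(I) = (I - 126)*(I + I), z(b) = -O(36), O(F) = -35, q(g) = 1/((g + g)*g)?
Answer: 161257317321170957/10125 ≈ 1.5927e+13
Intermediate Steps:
q(g) = 1/(2*g**2) (q(g) = 1/(((2*g))*g) = (1/(2*g))/g = 1/(2*g**2))
z(b) = 35 (z(b) = -1*(-35) = 35)
s(I) = 2*I*(-126 + I) (s(I) = (-126 + I)*(2*I) = 2*I*(-126 + I))
(4857804 + s(q(-15)))*(3278535 + z(1102)) = (4857804 + 2*((1/2)/(-15)**2)*(-126 + (1/2)/(-15)**2))*(3278535 + 35) = (4857804 + 2*((1/2)*(1/225))*(-126 + (1/2)*(1/225)))*3278570 = (4857804 + 2*(1/450)*(-126 + 1/450))*3278570 = (4857804 + 2*(1/450)*(-56699/450))*3278570 = (4857804 - 56699/101250)*3278570 = (491852598301/101250)*3278570 = 161257317321170957/10125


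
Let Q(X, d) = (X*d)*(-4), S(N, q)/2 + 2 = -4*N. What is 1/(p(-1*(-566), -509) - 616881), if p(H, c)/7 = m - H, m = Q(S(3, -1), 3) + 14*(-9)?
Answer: -1/619373 ≈ -1.6145e-6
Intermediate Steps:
S(N, q) = -4 - 8*N (S(N, q) = -4 + 2*(-4*N) = -4 - 8*N)
Q(X, d) = -4*X*d
m = 210 (m = -4*(-4 - 8*3)*3 + 14*(-9) = -4*(-4 - 24)*3 - 126 = -4*(-28)*3 - 126 = 336 - 126 = 210)
p(H, c) = 1470 - 7*H (p(H, c) = 7*(210 - H) = 1470 - 7*H)
1/(p(-1*(-566), -509) - 616881) = 1/((1470 - (-7)*(-566)) - 616881) = 1/((1470 - 7*566) - 616881) = 1/((1470 - 3962) - 616881) = 1/(-2492 - 616881) = 1/(-619373) = -1/619373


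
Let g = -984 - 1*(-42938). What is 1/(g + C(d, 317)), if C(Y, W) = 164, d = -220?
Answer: 1/42118 ≈ 2.3743e-5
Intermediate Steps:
g = 41954 (g = -984 + 42938 = 41954)
1/(g + C(d, 317)) = 1/(41954 + 164) = 1/42118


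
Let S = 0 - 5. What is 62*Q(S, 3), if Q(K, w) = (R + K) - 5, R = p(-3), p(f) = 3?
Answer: -434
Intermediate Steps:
R = 3
S = -5
Q(K, w) = -2 + K (Q(K, w) = (3 + K) - 5 = -2 + K)
62*Q(S, 3) = 62*(-2 - 5) = 62*(-7) = -434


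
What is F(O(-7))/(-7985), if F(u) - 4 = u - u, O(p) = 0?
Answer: -4/7985 ≈ -0.00050094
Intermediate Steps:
F(u) = 4 (F(u) = 4 + (u - u) = 4 + 0 = 4)
F(O(-7))/(-7985) = 4/(-7985) = 4*(-1/7985) = -4/7985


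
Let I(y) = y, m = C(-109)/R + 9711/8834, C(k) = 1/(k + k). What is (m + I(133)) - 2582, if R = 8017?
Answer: -9448428517716/3859808701 ≈ -2447.9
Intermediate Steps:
C(k) = 1/(2*k)
m = 4242991033/3859808701 (m = ((½)/(-109))/8017 + 9711/8834 = ((½)*(-1/109))*(1/8017) + 9711*(1/8834) = -1/218*1/8017 + 9711/8834 = -1/1747706 + 9711/8834 = 4242991033/3859808701 ≈ 1.0993)
(m + I(133)) - 2582 = (4242991033/3859808701 + 133) - 2582 = 517597548266/3859808701 - 2582 = -9448428517716/3859808701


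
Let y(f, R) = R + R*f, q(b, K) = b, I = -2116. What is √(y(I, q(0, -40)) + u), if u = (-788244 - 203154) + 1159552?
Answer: √168154 ≈ 410.07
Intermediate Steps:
u = 168154 (u = -991398 + 1159552 = 168154)
√(y(I, q(0, -40)) + u) = √(0*(1 - 2116) + 168154) = √(0*(-2115) + 168154) = √(0 + 168154) = √168154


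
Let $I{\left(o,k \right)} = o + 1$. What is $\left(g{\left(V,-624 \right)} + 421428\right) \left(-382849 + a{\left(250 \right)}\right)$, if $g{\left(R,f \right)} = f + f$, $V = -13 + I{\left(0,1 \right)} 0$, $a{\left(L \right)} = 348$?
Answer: $-160719270180$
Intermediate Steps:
$I{\left(o,k \right)} = 1 + o$
$V = -13$ ($V = -13 + \left(1 + 0\right) 0 = -13 + 1 \cdot 0 = -13 + 0 = -13$)
$g{\left(R,f \right)} = 2 f$
$\left(g{\left(V,-624 \right)} + 421428\right) \left(-382849 + a{\left(250 \right)}\right) = \left(2 \left(-624\right) + 421428\right) \left(-382849 + 348\right) = \left(-1248 + 421428\right) \left(-382501\right) = 420180 \left(-382501\right) = -160719270180$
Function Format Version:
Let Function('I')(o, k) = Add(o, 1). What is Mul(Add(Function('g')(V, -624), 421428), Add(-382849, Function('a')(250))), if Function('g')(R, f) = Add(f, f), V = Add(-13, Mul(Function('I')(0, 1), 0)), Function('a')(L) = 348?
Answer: -160719270180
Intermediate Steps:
Function('I')(o, k) = Add(1, o)
V = -13 (V = Add(-13, Mul(Add(1, 0), 0)) = Add(-13, Mul(1, 0)) = Add(-13, 0) = -13)
Function('g')(R, f) = Mul(2, f)
Mul(Add(Function('g')(V, -624), 421428), Add(-382849, Function('a')(250))) = Mul(Add(Mul(2, -624), 421428), Add(-382849, 348)) = Mul(Add(-1248, 421428), -382501) = Mul(420180, -382501) = -160719270180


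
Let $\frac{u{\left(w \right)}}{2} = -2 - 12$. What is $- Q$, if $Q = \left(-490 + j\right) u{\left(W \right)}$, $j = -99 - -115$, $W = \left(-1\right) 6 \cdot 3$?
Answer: $-13272$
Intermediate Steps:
$W = -18$ ($W = \left(-6\right) 3 = -18$)
$j = 16$ ($j = -99 + 115 = 16$)
$u{\left(w \right)} = -28$ ($u{\left(w \right)} = 2 \left(-2 - 12\right) = 2 \left(-14\right) = -28$)
$Q = 13272$ ($Q = \left(-490 + 16\right) \left(-28\right) = \left(-474\right) \left(-28\right) = 13272$)
$- Q = \left(-1\right) 13272 = -13272$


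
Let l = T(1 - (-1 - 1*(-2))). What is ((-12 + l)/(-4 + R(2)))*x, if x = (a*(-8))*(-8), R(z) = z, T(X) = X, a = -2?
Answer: -768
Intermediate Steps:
l = 0 (l = 1 - (-1 - 1*(-2)) = 1 - (-1 + 2) = 1 - 1*1 = 1 - 1 = 0)
x = -128 (x = -2*(-8)*(-8) = 16*(-8) = -128)
((-12 + l)/(-4 + R(2)))*x = ((-12 + 0)/(-4 + 2))*(-128) = -12/(-2)*(-128) = -12*(-½)*(-128) = 6*(-128) = -768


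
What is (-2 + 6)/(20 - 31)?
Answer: -4/11 ≈ -0.36364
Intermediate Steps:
(-2 + 6)/(20 - 31) = 4/(-11) = 4*(-1/11) = -4/11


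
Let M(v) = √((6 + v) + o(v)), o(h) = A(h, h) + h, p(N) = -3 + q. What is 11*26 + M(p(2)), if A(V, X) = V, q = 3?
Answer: 286 + √6 ≈ 288.45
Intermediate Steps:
p(N) = 0 (p(N) = -3 + 3 = 0)
o(h) = 2*h (o(h) = h + h = 2*h)
M(v) = √(6 + 3*v) (M(v) = √((6 + v) + 2*v) = √(6 + 3*v))
11*26 + M(p(2)) = 11*26 + √(6 + 3*0) = 286 + √(6 + 0) = 286 + √6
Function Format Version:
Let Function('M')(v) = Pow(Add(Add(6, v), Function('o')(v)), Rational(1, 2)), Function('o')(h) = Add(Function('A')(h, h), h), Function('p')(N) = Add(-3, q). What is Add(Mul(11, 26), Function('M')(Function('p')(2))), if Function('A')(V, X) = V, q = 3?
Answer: Add(286, Pow(6, Rational(1, 2))) ≈ 288.45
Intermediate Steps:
Function('p')(N) = 0 (Function('p')(N) = Add(-3, 3) = 0)
Function('o')(h) = Mul(2, h) (Function('o')(h) = Add(h, h) = Mul(2, h))
Function('M')(v) = Pow(Add(6, Mul(3, v)), Rational(1, 2)) (Function('M')(v) = Pow(Add(Add(6, v), Mul(2, v)), Rational(1, 2)) = Pow(Add(6, Mul(3, v)), Rational(1, 2)))
Add(Mul(11, 26), Function('M')(Function('p')(2))) = Add(Mul(11, 26), Pow(Add(6, Mul(3, 0)), Rational(1, 2))) = Add(286, Pow(Add(6, 0), Rational(1, 2))) = Add(286, Pow(6, Rational(1, 2)))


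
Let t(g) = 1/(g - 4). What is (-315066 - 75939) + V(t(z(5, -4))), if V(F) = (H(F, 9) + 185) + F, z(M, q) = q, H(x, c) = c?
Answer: -3126489/8 ≈ -3.9081e+5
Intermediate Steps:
t(g) = 1/(-4 + g)
V(F) = 194 + F (V(F) = (9 + 185) + F = 194 + F)
(-315066 - 75939) + V(t(z(5, -4))) = (-315066 - 75939) + (194 + 1/(-4 - 4)) = -391005 + (194 + 1/(-8)) = -391005 + (194 - 1/8) = -391005 + 1551/8 = -3126489/8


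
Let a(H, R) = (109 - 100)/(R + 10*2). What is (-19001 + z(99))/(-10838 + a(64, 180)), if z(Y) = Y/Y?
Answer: 3800000/2167591 ≈ 1.7531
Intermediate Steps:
a(H, R) = 9/(20 + R) (a(H, R) = 9/(R + 20) = 9/(20 + R))
z(Y) = 1
(-19001 + z(99))/(-10838 + a(64, 180)) = (-19001 + 1)/(-10838 + 9/(20 + 180)) = -19000/(-10838 + 9/200) = -19000/(-2167591/200) = -19000*(-200/2167591) = 3800000/2167591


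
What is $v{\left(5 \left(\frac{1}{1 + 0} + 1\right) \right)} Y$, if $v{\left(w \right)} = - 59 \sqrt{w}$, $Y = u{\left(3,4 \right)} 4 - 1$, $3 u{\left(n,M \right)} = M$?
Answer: $- \frac{767 \sqrt{10}}{3} \approx -808.49$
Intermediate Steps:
$u{\left(n,M \right)} = \frac{M}{3}$
$Y = \frac{13}{3}$ ($Y = \frac{1}{3} \cdot 4 \cdot 4 - 1 = \frac{4}{3} \cdot 4 - 1 = \frac{16}{3} - 1 = \frac{13}{3} \approx 4.3333$)
$v{\left(5 \left(\frac{1}{1 + 0} + 1\right) \right)} Y = - 59 \sqrt{5 \left(\frac{1}{1 + 0} + 1\right)} \frac{13}{3} = - 59 \sqrt{5 \left(1^{-1} + 1\right)} \frac{13}{3} = - 59 \sqrt{5 \left(1 + 1\right)} \frac{13}{3} = - 59 \sqrt{5 \cdot 2} \cdot \frac{13}{3} = - 59 \sqrt{10} \cdot \frac{13}{3} = - \frac{767 \sqrt{10}}{3}$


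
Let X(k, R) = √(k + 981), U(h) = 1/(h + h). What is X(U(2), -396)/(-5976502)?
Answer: -5*√157/11953004 ≈ -5.2413e-6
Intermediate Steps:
U(h) = 1/(2*h)
X(k, R) = √(981 + k)
X(U(2), -396)/(-5976502) = √(981 + (½)/2)/(-5976502) = √(981 + (½)*(½))*(-1/5976502) = √(981 + ¼)*(-1/5976502) = √(3925/4)*(-1/5976502) = (5*√157/2)*(-1/5976502) = -5*√157/11953004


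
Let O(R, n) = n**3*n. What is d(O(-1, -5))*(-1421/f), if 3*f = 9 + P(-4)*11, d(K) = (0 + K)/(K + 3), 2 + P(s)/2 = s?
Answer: 888125/25748 ≈ 34.493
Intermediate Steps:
P(s) = -4 + 2*s
O(R, n) = n**4
d(K) = K/(3 + K)
f = -41 (f = (9 + (-4 + 2*(-4))*11)/3 = (9 + (-4 - 8)*11)/3 = (9 - 12*11)/3 = (9 - 132)/3 = (1/3)*(-123) = -41)
d(O(-1, -5))*(-1421/f) = ((-5)**4/(3 + (-5)**4))*(-1421/(-41)) = (625/(3 + 625))*(-1421*(-1/41)) = (625/628)*(1421/41) = 888125/25748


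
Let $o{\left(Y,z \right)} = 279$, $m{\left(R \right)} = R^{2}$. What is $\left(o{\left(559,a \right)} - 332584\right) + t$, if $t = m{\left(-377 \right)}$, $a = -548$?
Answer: $-190176$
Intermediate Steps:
$t = 142129$ ($t = \left(-377\right)^{2} = 142129$)
$\left(o{\left(559,a \right)} - 332584\right) + t = \left(279 - 332584\right) + 142129 = -332305 + 142129 = -190176$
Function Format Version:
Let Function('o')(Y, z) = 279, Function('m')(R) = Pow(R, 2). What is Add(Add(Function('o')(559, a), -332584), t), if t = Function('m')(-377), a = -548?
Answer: -190176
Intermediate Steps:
t = 142129 (t = Pow(-377, 2) = 142129)
Add(Add(Function('o')(559, a), -332584), t) = Add(Add(279, -332584), 142129) = Add(-332305, 142129) = -190176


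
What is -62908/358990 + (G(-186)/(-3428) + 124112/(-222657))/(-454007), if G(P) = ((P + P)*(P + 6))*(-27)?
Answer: -2742976266927406342/15550060374399241785 ≈ -0.17640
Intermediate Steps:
G(P) = -54*P*(6 + P) (G(P) = ((2*P)*(6 + P))*(-27) = (2*P*(6 + P))*(-27) = -54*P*(6 + P))
-62908/358990 + (G(-186)/(-3428) + 124112/(-222657))/(-454007) = -62908/358990 + (-54*(-186)*(6 - 186)/(-3428) + 124112/(-222657))/(-454007) = -62908*1/358990 + (-54*(-186)*(-180)*(-1/3428) + 124112*(-1/222657))*(-1/454007) = -31454/179495 + (-1807920*(-1/3428) - 124112/222657)*(-1/454007) = -31454/179495 + (451980/857 - 124112/222657)*(-1/454007) = -31454/179495 + (100530146876/190817049)*(-1/454007) = -31454/179495 - 100530146876/86632275965343 = -2742976266927406342/15550060374399241785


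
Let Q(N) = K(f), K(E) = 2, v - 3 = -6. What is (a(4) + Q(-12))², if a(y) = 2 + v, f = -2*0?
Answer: 1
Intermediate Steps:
v = -3 (v = 3 - 6 = -3)
f = 0
a(y) = -1 (a(y) = 2 - 3 = -1)
Q(N) = 2
(a(4) + Q(-12))² = (-1 + 2)² = 1² = 1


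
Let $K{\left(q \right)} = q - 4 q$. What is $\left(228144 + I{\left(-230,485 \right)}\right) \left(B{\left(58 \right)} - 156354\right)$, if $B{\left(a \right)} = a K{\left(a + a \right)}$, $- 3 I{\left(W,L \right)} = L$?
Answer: $-40247545162$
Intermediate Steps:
$I{\left(W,L \right)} = - \frac{L}{3}$
$K{\left(q \right)} = - 3 q$
$B{\left(a \right)} = - 6 a^{2}$ ($B{\left(a \right)} = a \left(- 3 \left(a + a\right)\right) = a \left(- 3 \cdot 2 a\right) = a \left(- 6 a\right) = - 6 a^{2}$)
$\left(228144 + I{\left(-230,485 \right)}\right) \left(B{\left(58 \right)} - 156354\right) = \left(228144 - \frac{485}{3}\right) \left(- 6 \cdot 58^{2} - 156354\right) = \left(228144 - \frac{485}{3}\right) \left(\left(-6\right) 3364 - 156354\right) = \frac{683947 \left(-20184 - 156354\right)}{3} = \frac{683947}{3} \left(-176538\right) = -40247545162$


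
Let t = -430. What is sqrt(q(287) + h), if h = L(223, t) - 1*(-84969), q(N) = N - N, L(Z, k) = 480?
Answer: sqrt(85449) ≈ 292.32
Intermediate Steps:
q(N) = 0
h = 85449 (h = 480 - 1*(-84969) = 480 + 84969 = 85449)
sqrt(q(287) + h) = sqrt(0 + 85449) = sqrt(85449)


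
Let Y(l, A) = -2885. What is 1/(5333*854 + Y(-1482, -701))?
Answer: 1/4551497 ≈ 2.1971e-7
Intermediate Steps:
1/(5333*854 + Y(-1482, -701)) = 1/(5333*854 - 2885) = 1/(4554382 - 2885) = 1/4551497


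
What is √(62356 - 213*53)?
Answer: √51067 ≈ 225.98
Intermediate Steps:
√(62356 - 213*53) = √(62356 - 11289) = √51067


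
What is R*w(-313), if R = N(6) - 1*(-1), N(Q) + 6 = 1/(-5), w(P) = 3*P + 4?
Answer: 4862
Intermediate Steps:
w(P) = 4 + 3*P
N(Q) = -31/5 (N(Q) = -6 + 1/(-5) = -6 - 1/5 = -31/5)
R = -26/5 (R = -31/5 - 1*(-1) = -31/5 + 1 = -26/5 ≈ -5.2000)
R*w(-313) = -26*(4 + 3*(-313))/5 = -26*(4 - 939)/5 = -26/5*(-935) = 4862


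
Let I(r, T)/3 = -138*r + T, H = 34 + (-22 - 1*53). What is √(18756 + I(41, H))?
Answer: √1659 ≈ 40.731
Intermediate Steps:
H = -41 (H = 34 + (-22 - 53) = 34 - 75 = -41)
I(r, T) = -414*r + 3*T (I(r, T) = 3*(-138*r + T) = 3*(T - 138*r) = -414*r + 3*T)
√(18756 + I(41, H)) = √(18756 + (-414*41 + 3*(-41))) = √(18756 + (-16974 - 123)) = √(18756 - 17097) = √1659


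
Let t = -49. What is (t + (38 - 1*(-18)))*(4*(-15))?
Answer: -420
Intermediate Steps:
(t + (38 - 1*(-18)))*(4*(-15)) = (-49 + (38 - 1*(-18)))*(4*(-15)) = (-49 + (38 + 18))*(-60) = (-49 + 56)*(-60) = 7*(-60) = -420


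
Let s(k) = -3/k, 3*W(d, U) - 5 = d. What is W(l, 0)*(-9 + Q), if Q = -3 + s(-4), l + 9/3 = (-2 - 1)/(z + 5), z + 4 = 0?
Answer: 15/4 ≈ 3.7500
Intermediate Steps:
z = -4 (z = -4 + 0 = -4)
l = -6 (l = -3 + (-2 - 1)/(-4 + 5) = -3 - 3/1 = -3 - 3*1 = -3 - 3 = -6)
W(d, U) = 5/3 + d/3
Q = -9/4 (Q = -3 - 3/(-4) = -3 - 3*(-1/4) = -3 + 3/4 = -9/4 ≈ -2.2500)
W(l, 0)*(-9 + Q) = (5/3 + (1/3)*(-6))*(-9 - 9/4) = (5/3 - 2)*(-45/4) = -1/3*(-45/4) = 15/4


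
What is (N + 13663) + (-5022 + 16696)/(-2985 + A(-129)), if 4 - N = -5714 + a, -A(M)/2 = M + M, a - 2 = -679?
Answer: 49511528/2469 ≈ 20053.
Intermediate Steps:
a = -677 (a = 2 - 679 = -677)
A(M) = -4*M (A(M) = -2*(M + M) = -4*M)
N = 6395 (N = 4 - (-5714 - 677) = 4 - 1*(-6391) = 4 + 6391 = 6395)
(N + 13663) + (-5022 + 16696)/(-2985 + A(-129)) = (6395 + 13663) + (-5022 + 16696)/(-2985 - 4*(-129)) = 20058 + 11674/(-2985 + 516) = 20058 + 11674/(-2469) = 20058 + 11674*(-1/2469) = 20058 - 11674/2469 = 49511528/2469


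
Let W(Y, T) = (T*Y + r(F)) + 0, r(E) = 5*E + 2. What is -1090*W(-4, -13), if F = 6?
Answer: -91560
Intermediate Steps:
r(E) = 2 + 5*E
W(Y, T) = 32 + T*Y (W(Y, T) = (T*Y + (2 + 5*6)) + 0 = (T*Y + (2 + 30)) + 0 = (T*Y + 32) + 0 = (32 + T*Y) + 0 = 32 + T*Y)
-1090*W(-4, -13) = -1090*(32 - 13*(-4)) = -1090*(32 + 52) = -1090*84 = -91560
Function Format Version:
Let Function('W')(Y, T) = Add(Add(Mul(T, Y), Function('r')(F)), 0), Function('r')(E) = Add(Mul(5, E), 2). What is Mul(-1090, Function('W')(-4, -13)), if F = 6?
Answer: -91560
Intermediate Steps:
Function('r')(E) = Add(2, Mul(5, E))
Function('W')(Y, T) = Add(32, Mul(T, Y)) (Function('W')(Y, T) = Add(Add(Mul(T, Y), Add(2, Mul(5, 6))), 0) = Add(Add(Mul(T, Y), Add(2, 30)), 0) = Add(Add(Mul(T, Y), 32), 0) = Add(Add(32, Mul(T, Y)), 0) = Add(32, Mul(T, Y)))
Mul(-1090, Function('W')(-4, -13)) = Mul(-1090, Add(32, Mul(-13, -4))) = Mul(-1090, Add(32, 52)) = Mul(-1090, 84) = -91560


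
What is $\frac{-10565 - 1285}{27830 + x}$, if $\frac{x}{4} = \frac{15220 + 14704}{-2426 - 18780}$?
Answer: $- \frac{62822775}{147510821} \approx -0.42589$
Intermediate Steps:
$x = - \frac{59848}{10603}$ ($x = 4 \frac{15220 + 14704}{-2426 - 18780} = 4 \frac{29924}{-21206} = 4 \cdot 29924 \left(- \frac{1}{21206}\right) = 4 \left(- \frac{14962}{10603}\right) = - \frac{59848}{10603} \approx -5.6444$)
$\frac{-10565 - 1285}{27830 + x} = \frac{-10565 - 1285}{27830 - \frac{59848}{10603}} = - \frac{11850}{\frac{295021642}{10603}} = \left(-11850\right) \frac{10603}{295021642} = - \frac{62822775}{147510821}$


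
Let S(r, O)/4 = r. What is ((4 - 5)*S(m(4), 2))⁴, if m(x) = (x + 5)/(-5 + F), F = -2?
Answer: 1679616/2401 ≈ 699.55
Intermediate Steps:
m(x) = -5/7 - x/7 (m(x) = (x + 5)/(-5 - 2) = (5 + x)/(-7) = (5 + x)*(-⅐) = -5/7 - x/7)
S(r, O) = 4*r
((4 - 5)*S(m(4), 2))⁴ = ((4 - 5)*(4*(-5/7 - ⅐*4)))⁴ = (-4*(-5/7 - 4/7))⁴ = (-4*(-9)/7)⁴ = (-1*(-36/7))⁴ = (36/7)⁴ = 1679616/2401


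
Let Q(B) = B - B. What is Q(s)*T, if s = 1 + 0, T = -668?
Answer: 0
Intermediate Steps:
s = 1
Q(B) = 0
Q(s)*T = 0*(-668) = 0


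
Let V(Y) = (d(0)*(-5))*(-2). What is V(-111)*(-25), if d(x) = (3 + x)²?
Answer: -2250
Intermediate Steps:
V(Y) = 90 (V(Y) = ((3 + 0)²*(-5))*(-2) = (3²*(-5))*(-2) = (9*(-5))*(-2) = -45*(-2) = 90)
V(-111)*(-25) = 90*(-25) = -2250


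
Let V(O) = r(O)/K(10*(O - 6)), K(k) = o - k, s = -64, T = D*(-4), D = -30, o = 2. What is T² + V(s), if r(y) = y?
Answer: 5054368/351 ≈ 14400.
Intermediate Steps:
T = 120 (T = -30*(-4) = 120)
K(k) = 2 - k
V(O) = O/(62 - 10*O) (V(O) = O/(2 - 10*(O - 6)) = O/(2 - 10*(-6 + O)) = O/(2 - (-60 + 10*O)) = O/(2 + (60 - 10*O)) = O/(62 - 10*O))
T² + V(s) = 120² - 1*(-64)/(-62 + 10*(-64)) = 14400 - 1*(-64)/(-62 - 640) = 14400 - 1*(-64)/(-702) = 14400 - 1*(-64)*(-1/702) = 14400 - 32/351 = 5054368/351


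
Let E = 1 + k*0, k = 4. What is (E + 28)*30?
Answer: 870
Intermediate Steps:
E = 1 (E = 1 + 4*0 = 1 + 0 = 1)
(E + 28)*30 = (1 + 28)*30 = 29*30 = 870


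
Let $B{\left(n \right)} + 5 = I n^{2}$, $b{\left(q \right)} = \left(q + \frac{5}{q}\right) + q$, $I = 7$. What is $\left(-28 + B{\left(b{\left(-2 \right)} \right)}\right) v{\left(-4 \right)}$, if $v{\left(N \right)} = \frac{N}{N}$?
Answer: $\frac{1051}{4} \approx 262.75$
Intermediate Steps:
$b{\left(q \right)} = 2 q + \frac{5}{q}$
$v{\left(N \right)} = 1$
$B{\left(n \right)} = -5 + 7 n^{2}$
$\left(-28 + B{\left(b{\left(-2 \right)} \right)}\right) v{\left(-4 \right)} = \left(-28 - \left(5 - 7 \left(2 \left(-2\right) + \frac{5}{-2}\right)^{2}\right)\right) 1 = \left(-28 - \left(5 - 7 \left(-4 + 5 \left(- \frac{1}{2}\right)\right)^{2}\right)\right) 1 = \left(-28 - \left(5 - 7 \left(-4 - \frac{5}{2}\right)^{2}\right)\right) 1 = \left(-28 - \left(5 - 7 \left(- \frac{13}{2}\right)^{2}\right)\right) 1 = \left(-28 + \left(-5 + 7 \cdot \frac{169}{4}\right)\right) 1 = \left(-28 + \left(-5 + \frac{1183}{4}\right)\right) 1 = \left(-28 + \frac{1163}{4}\right) 1 = \frac{1051}{4} \cdot 1 = \frac{1051}{4}$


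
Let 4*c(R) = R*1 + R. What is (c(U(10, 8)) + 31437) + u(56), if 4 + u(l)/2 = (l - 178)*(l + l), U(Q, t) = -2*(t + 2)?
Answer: 4091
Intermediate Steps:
U(Q, t) = -4 - 2*t (U(Q, t) = -2*(2 + t) = -4 - 2*t)
c(R) = R/2 (c(R) = (R*1 + R)/4 = (R + R)/4 = (2*R)/4 = R/2)
u(l) = -8 + 4*l*(-178 + l) (u(l) = -8 + 2*((l - 178)*(l + l)) = -8 + 2*((-178 + l)*(2*l)) = -8 + 2*(2*l*(-178 + l)) = -8 + 4*l*(-178 + l))
(c(U(10, 8)) + 31437) + u(56) = ((-4 - 2*8)/2 + 31437) + (-8 - 712*56 + 4*56²) = ((-4 - 16)/2 + 31437) + (-8 - 39872 + 4*3136) = ((½)*(-20) + 31437) + (-8 - 39872 + 12544) = (-10 + 31437) - 27336 = 31427 - 27336 = 4091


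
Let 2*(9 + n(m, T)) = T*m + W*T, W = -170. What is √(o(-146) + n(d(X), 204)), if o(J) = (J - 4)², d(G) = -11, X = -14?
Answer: √4029 ≈ 63.474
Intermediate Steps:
o(J) = (-4 + J)²
n(m, T) = -9 - 85*T + T*m/2 (n(m, T) = -9 + (T*m - 170*T)/2 = -9 + (-170*T + T*m)/2 = -9 + (-85*T + T*m/2) = -9 - 85*T + T*m/2)
√(o(-146) + n(d(X), 204)) = √((-4 - 146)² + (-9 - 85*204 + (½)*204*(-11))) = √((-150)² + (-9 - 17340 - 1122)) = √(22500 - 18471) = √4029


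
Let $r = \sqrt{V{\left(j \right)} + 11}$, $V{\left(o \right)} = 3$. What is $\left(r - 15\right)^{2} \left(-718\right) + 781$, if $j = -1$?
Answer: $-170821 + 21540 \sqrt{14} \approx -90226.0$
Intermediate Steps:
$r = \sqrt{14}$ ($r = \sqrt{3 + 11} = \sqrt{14} \approx 3.7417$)
$\left(r - 15\right)^{2} \left(-718\right) + 781 = \left(\sqrt{14} - 15\right)^{2} \left(-718\right) + 781 = \left(-15 + \sqrt{14}\right)^{2} \left(-718\right) + 781 = - 718 \left(-15 + \sqrt{14}\right)^{2} + 781 = 781 - 718 \left(-15 + \sqrt{14}\right)^{2}$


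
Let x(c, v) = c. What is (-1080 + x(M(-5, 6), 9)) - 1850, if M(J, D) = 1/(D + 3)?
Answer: -26369/9 ≈ -2929.9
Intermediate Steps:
M(J, D) = 1/(3 + D)
(-1080 + x(M(-5, 6), 9)) - 1850 = (-1080 + 1/(3 + 6)) - 1850 = (-1080 + 1/9) - 1850 = (-1080 + ⅑) - 1850 = -9719/9 - 1850 = -26369/9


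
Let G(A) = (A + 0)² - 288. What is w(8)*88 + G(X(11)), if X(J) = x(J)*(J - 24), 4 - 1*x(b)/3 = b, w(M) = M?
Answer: 74945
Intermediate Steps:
x(b) = 12 - 3*b
X(J) = (-24 + J)*(12 - 3*J) (X(J) = (12 - 3*J)*(J - 24) = (12 - 3*J)*(-24 + J) = (-24 + J)*(12 - 3*J))
G(A) = -288 + A² (G(A) = A² - 288 = -288 + A²)
w(8)*88 + G(X(11)) = 8*88 + (-288 + (-3*(-24 + 11)*(-4 + 11))²) = 704 + (-288 + (-3*(-13)*7)²) = 704 + (-288 + 273²) = 704 + (-288 + 74529) = 704 + 74241 = 74945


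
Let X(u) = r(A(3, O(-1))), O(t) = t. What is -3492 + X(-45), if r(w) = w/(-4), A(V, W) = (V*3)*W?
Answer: -13959/4 ≈ -3489.8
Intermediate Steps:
A(V, W) = 3*V*W (A(V, W) = (3*V)*W = 3*V*W)
r(w) = -w/4 (r(w) = w*(-¼) = -w/4)
X(u) = 9/4 (X(u) = -3*3*(-1)/4 = -¼*(-9) = 9/4)
-3492 + X(-45) = -3492 + 9/4 = -13959/4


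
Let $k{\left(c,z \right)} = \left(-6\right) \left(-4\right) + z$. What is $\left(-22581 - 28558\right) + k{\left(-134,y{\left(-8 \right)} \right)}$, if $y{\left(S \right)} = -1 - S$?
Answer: $-51108$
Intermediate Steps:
$k{\left(c,z \right)} = 24 + z$
$\left(-22581 - 28558\right) + k{\left(-134,y{\left(-8 \right)} \right)} = \left(-22581 - 28558\right) + \left(24 - -7\right) = -51139 + \left(24 + \left(-1 + 8\right)\right) = -51139 + \left(24 + 7\right) = -51139 + 31 = -51108$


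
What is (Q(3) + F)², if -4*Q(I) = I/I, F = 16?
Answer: 3969/16 ≈ 248.06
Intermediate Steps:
Q(I) = -¼ (Q(I) = -I/(4*I) = -¼*1 = -¼)
(Q(3) + F)² = (-¼ + 16)² = (63/4)² = 3969/16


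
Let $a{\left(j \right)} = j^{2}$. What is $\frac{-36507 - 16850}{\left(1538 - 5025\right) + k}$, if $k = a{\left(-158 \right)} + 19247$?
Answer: $- \frac{53357}{40724} \approx -1.3102$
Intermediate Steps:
$k = 44211$ ($k = \left(-158\right)^{2} + 19247 = 24964 + 19247 = 44211$)
$\frac{-36507 - 16850}{\left(1538 - 5025\right) + k} = \frac{-36507 - 16850}{\left(1538 - 5025\right) + 44211} = - \frac{53357}{\left(1538 - 5025\right) + 44211} = - \frac{53357}{-3487 + 44211} = - \frac{53357}{40724}$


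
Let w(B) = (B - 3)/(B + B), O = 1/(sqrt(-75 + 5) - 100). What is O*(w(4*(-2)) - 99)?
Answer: 7865/8056 + 1573*I*sqrt(70)/161120 ≈ 0.97629 + 0.081682*I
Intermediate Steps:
O = 1/(-100 + I*sqrt(70)) (O = 1/(sqrt(-70) - 100) = 1/(I*sqrt(70) - 100) = 1/(-100 + I*sqrt(70)) ≈ -0.0099305 - 0.00083084*I)
w(B) = (-3 + B)/(2*B) (w(B) = (-3 + B)/((2*B)) = (-3 + B)*(1/(2*B)) = (-3 + B)/(2*B))
O*(w(4*(-2)) - 99) = (-10/1007 - I*sqrt(70)/10070)*((-3 + 4*(-2))/(2*((4*(-2)))) - 99) = (-10/1007 - I*sqrt(70)/10070)*((1/2)*(-3 - 8)/(-8) - 99) = (-10/1007 - I*sqrt(70)/10070)*((1/2)*(-1/8)*(-11) - 99) = (-10/1007 - I*sqrt(70)/10070)*(11/16 - 99) = (-10/1007 - I*sqrt(70)/10070)*(-1573/16) = 7865/8056 + 1573*I*sqrt(70)/161120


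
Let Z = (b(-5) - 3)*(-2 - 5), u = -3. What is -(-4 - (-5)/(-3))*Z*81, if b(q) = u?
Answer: 19278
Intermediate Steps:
b(q) = -3
Z = 42 (Z = (-3 - 3)*(-2 - 5) = -6*(-7) = 42)
-(-4 - (-5)/(-3))*Z*81 = -(-4 - (-5)/(-3))*42*81 = -(-4 - (-5)*(-1)/3)*42*81 = -(-4 - 1*5/3)*42*81 = -(-4 - 5/3)*42*81 = -(-17/3*42)*81 = -(-238)*81 = -1*(-19278) = 19278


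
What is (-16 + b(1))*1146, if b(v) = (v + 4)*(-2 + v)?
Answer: -24066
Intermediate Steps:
b(v) = (-2 + v)*(4 + v) (b(v) = (4 + v)*(-2 + v) = (-2 + v)*(4 + v))
(-16 + b(1))*1146 = (-16 + (-8 + 1**2 + 2*1))*1146 = (-16 + (-8 + 1 + 2))*1146 = (-16 - 5)*1146 = -21*1146 = -24066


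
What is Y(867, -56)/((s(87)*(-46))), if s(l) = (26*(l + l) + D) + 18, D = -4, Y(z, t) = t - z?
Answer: 923/208748 ≈ 0.0044216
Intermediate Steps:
s(l) = 14 + 52*l (s(l) = (26*(l + l) - 4) + 18 = (26*(2*l) - 4) + 18 = (52*l - 4) + 18 = (-4 + 52*l) + 18 = 14 + 52*l)
Y(867, -56)/((s(87)*(-46))) = (-56 - 1*867)/(((14 + 52*87)*(-46))) = (-56 - 867)/(((14 + 4524)*(-46))) = -923/(4538*(-46)) = -923/(-208748) = -923*(-1/208748) = 923/208748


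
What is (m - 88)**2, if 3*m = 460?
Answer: 38416/9 ≈ 4268.4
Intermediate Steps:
m = 460/3 (m = (1/3)*460 = 460/3 ≈ 153.33)
(m - 88)**2 = (460/3 - 88)**2 = (196/3)**2 = 38416/9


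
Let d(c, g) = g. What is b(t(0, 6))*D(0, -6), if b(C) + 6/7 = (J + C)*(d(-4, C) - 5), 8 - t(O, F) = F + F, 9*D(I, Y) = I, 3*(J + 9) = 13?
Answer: 0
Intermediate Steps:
J = -14/3 (J = -9 + (1/3)*13 = -9 + 13/3 = -14/3 ≈ -4.6667)
D(I, Y) = I/9
t(O, F) = 8 - 2*F (t(O, F) = 8 - (F + F) = 8 - 2*F)
b(C) = -6/7 + (-5 + C)*(-14/3 + C) (b(C) = -6/7 + (-14/3 + C)*(C - 5) = -6/7 + (-14/3 + C)*(-5 + C) = -6/7 + (-5 + C)*(-14/3 + C))
b(t(0, 6))*D(0, -6) = (472/21 + (8 - 2*6)**2 - 29*(8 - 2*6)/3)*((1/9)*0) = (472/21 + (8 - 12)**2 - 29*(8 - 12)/3)*0 = (472/21 + (-4)**2 - 29/3*(-4))*0 = (472/21 + 16 + 116/3)*0 = (540/7)*0 = 0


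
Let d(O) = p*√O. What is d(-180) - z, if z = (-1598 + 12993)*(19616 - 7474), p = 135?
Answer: -138358090 + 810*I*√5 ≈ -1.3836e+8 + 1811.2*I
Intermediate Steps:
d(O) = 135*√O
z = 138358090 (z = 11395*12142 = 138358090)
d(-180) - z = 135*√(-180) - 1*138358090 = 135*(6*I*√5) - 138358090 = 810*I*√5 - 138358090 = -138358090 + 810*I*√5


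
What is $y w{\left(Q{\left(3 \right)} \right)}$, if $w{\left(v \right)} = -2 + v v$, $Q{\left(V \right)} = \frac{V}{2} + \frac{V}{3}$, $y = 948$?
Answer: $4029$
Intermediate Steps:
$Q{\left(V \right)} = \frac{5 V}{6}$ ($Q{\left(V \right)} = V \frac{1}{2} + V \frac{1}{3} = \frac{V}{2} + \frac{V}{3} = \frac{5 V}{6}$)
$w{\left(v \right)} = -2 + v^{2}$
$y w{\left(Q{\left(3 \right)} \right)} = 948 \left(-2 + \left(\frac{5}{6} \cdot 3\right)^{2}\right) = 948 \left(-2 + \left(\frac{5}{2}\right)^{2}\right) = 948 \left(-2 + \frac{25}{4}\right) = 948 \cdot \frac{17}{4} = 4029$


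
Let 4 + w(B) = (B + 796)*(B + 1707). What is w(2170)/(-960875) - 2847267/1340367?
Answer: -6049662132317/429308380375 ≈ -14.092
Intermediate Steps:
w(B) = -4 + (796 + B)*(1707 + B) (w(B) = -4 + (B + 796)*(B + 1707) = -4 + (796 + B)*(1707 + B))
w(2170)/(-960875) - 2847267/1340367 = (1358768 + 2170² + 2503*2170)/(-960875) - 2847267/1340367 = (1358768 + 4708900 + 5431510)*(-1/960875) - 2847267*1/1340367 = 11499178*(-1/960875) - 949089/446789 = -11499178/960875 - 949089/446789 = -6049662132317/429308380375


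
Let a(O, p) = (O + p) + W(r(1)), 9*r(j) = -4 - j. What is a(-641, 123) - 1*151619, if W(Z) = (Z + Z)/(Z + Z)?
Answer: -152136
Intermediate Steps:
r(j) = -4/9 - j/9 (r(j) = (-4 - j)/9 = -4/9 - j/9)
W(Z) = 1 (W(Z) = (2*Z)/((2*Z)) = (2*Z)*(1/(2*Z)) = 1)
a(O, p) = 1 + O + p (a(O, p) = (O + p) + 1 = 1 + O + p)
a(-641, 123) - 1*151619 = (1 - 641 + 123) - 1*151619 = -517 - 151619 = -152136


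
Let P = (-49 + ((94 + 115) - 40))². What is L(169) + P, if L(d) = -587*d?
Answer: -84803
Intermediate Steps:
P = 14400 (P = (-49 + (209 - 40))² = (-49 + 169)² = 120² = 14400)
L(169) + P = -587*169 + 14400 = -99203 + 14400 = -84803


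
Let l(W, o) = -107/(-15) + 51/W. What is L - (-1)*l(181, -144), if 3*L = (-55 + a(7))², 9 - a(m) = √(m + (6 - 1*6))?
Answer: 647149/905 + 92*√7/3 ≈ 796.22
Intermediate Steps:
a(m) = 9 - √m (a(m) = 9 - √(m + (6 - 1*6)) = 9 - √(m + (6 - 6)) = 9 - √(m + 0) = 9 - √m)
l(W, o) = 107/15 + 51/W (l(W, o) = -107*(-1/15) + 51/W = 107/15 + 51/W)
L = (-46 - √7)²/3 (L = (-55 + (9 - √7))²/3 = (-46 - √7)²/3 ≈ 788.80)
L - (-1)*l(181, -144) = (46 + √7)²/3 - (-1)*(107/15 + 51/181) = (46 + √7)²/3 - (-1)*20132/2715 = (46 + √7)²/3 - 1*(-20132/2715) = (46 + √7)²/3 + 20132/2715 = 20132/2715 + (46 + √7)²/3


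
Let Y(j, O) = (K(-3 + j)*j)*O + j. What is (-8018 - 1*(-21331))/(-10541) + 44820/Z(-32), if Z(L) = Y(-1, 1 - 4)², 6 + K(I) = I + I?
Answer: 447831883/19490309 ≈ 22.977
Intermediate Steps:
K(I) = -6 + 2*I (K(I) = -6 + (I + I) = -6 + 2*I)
Y(j, O) = j + O*j*(-12 + 2*j) (Y(j, O) = ((-6 + 2*(-3 + j))*j)*O + j = ((-6 + (-6 + 2*j))*j)*O + j = ((-12 + 2*j)*j)*O + j = (j*(-12 + 2*j))*O + j = O*j*(-12 + 2*j) + j = j + O*j*(-12 + 2*j))
Z(L) = 1849 (Z(L) = (-(1 + 2*(1 - 4)*(-6 - 1)))² = (-(1 + 2*(-3)*(-7)))² = (-(1 + 42))² = (-1*43)² = (-43)² = 1849)
(-8018 - 1*(-21331))/(-10541) + 44820/Z(-32) = (-8018 - 1*(-21331))/(-10541) + 44820/1849 = (-8018 + 21331)*(-1/10541) + 44820*(1/1849) = 13313*(-1/10541) + 44820/1849 = -13313/10541 + 44820/1849 = 447831883/19490309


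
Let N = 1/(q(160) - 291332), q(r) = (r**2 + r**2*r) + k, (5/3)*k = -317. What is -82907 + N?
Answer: -1587701300818/19150389 ≈ -82907.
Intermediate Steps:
k = -951/5 (k = (3/5)*(-317) = -951/5 ≈ -190.20)
q(r) = -951/5 + r**2 + r**3 (q(r) = (r**2 + r**2*r) - 951/5 = (r**2 + r**3) - 951/5 = -951/5 + r**2 + r**3)
N = 5/19150389 (N = 1/((-951/5 + 160**2 + 160**3) - 291332) = 1/((-951/5 + 25600 + 4096000) - 291332) = 1/(20607049/5 - 291332) = 1/(19150389/5) = 5/19150389 ≈ 2.6109e-7)
-82907 + N = -82907 + 5/19150389 = -1587701300818/19150389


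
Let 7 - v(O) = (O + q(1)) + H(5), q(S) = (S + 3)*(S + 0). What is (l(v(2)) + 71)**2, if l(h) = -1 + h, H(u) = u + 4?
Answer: 3844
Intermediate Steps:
H(u) = 4 + u
q(S) = S*(3 + S) (q(S) = (3 + S)*S = S*(3 + S))
v(O) = -6 - O (v(O) = 7 - ((O + 1*(3 + 1)) + (4 + 5)) = 7 - ((O + 1*4) + 9) = 7 - ((O + 4) + 9) = 7 - ((4 + O) + 9) = 7 - (13 + O) = 7 + (-13 - O) = -6 - O)
(l(v(2)) + 71)**2 = ((-1 + (-6 - 1*2)) + 71)**2 = ((-1 + (-6 - 2)) + 71)**2 = ((-1 - 8) + 71)**2 = (-9 + 71)**2 = 62**2 = 3844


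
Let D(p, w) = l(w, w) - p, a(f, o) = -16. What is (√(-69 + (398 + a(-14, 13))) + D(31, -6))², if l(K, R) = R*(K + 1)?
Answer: (1 - √313)² ≈ 278.62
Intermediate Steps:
l(K, R) = R*(1 + K)
D(p, w) = -p + w*(1 + w) (D(p, w) = w*(1 + w) - p = -p + w*(1 + w))
(√(-69 + (398 + a(-14, 13))) + D(31, -6))² = (√(-69 + (398 - 16)) + (-1*31 - 6*(1 - 6)))² = (√(-69 + 382) + (-31 - 6*(-5)))² = (√313 + (-31 + 30))² = (√313 - 1)² = (-1 + √313)²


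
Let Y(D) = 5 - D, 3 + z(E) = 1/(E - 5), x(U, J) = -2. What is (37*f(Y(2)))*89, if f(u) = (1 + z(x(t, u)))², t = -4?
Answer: 740925/49 ≈ 15121.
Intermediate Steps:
z(E) = -3 + 1/(-5 + E) (z(E) = -3 + 1/(E - 5) = -3 + 1/(-5 + E))
f(u) = 225/49 (f(u) = (1 + (16 - 3*(-2))/(-5 - 2))² = (1 + (16 + 6)/(-7))² = (1 - ⅐*22)² = (1 - 22/7)² = (-15/7)² = 225/49)
(37*f(Y(2)))*89 = (37*(225/49))*89 = (8325/49)*89 = 740925/49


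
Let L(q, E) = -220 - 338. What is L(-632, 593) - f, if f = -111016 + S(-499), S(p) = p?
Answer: 110957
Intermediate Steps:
L(q, E) = -558
f = -111515 (f = -111016 - 499 = -111515)
L(-632, 593) - f = -558 - 1*(-111515) = -558 + 111515 = 110957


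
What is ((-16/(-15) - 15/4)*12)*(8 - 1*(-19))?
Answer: -4347/5 ≈ -869.40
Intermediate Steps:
((-16/(-15) - 15/4)*12)*(8 - 1*(-19)) = ((-16*(-1/15) - 15*1/4)*12)*(8 + 19) = ((16/15 - 15/4)*12)*27 = -161/60*12*27 = -161/5*27 = -4347/5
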